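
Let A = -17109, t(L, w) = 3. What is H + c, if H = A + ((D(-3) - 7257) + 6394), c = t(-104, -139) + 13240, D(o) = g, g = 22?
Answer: -4707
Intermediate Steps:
D(o) = 22
c = 13243 (c = 3 + 13240 = 13243)
H = -17950 (H = -17109 + ((22 - 7257) + 6394) = -17109 + (-7235 + 6394) = -17109 - 841 = -17950)
H + c = -17950 + 13243 = -4707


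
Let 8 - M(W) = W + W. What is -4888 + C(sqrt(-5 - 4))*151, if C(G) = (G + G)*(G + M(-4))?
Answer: -7606 + 14496*I ≈ -7606.0 + 14496.0*I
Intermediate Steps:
M(W) = 8 - 2*W (M(W) = 8 - (W + W) = 8 - 2*W)
C(G) = 2*G*(16 + G) (C(G) = (G + G)*(G + (8 - 2*(-4))) = (2*G)*(G + (8 + 8)) = (2*G)*(G + 16) = (2*G)*(16 + G) = 2*G*(16 + G))
-4888 + C(sqrt(-5 - 4))*151 = -4888 + (2*sqrt(-5 - 4)*(16 + sqrt(-5 - 4)))*151 = -4888 + (2*sqrt(-9)*(16 + sqrt(-9)))*151 = -4888 + (2*(3*I)*(16 + 3*I))*151 = -4888 + (6*I*(16 + 3*I))*151 = -4888 + 906*I*(16 + 3*I)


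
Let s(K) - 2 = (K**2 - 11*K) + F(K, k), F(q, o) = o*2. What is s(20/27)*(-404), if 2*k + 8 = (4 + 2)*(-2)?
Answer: 7539448/729 ≈ 10342.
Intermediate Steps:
k = -10 (k = -4 + ((4 + 2)*(-2))/2 = -4 + (6*(-2))/2 = -4 + (1/2)*(-12) = -4 - 6 = -10)
F(q, o) = 2*o
s(K) = -18 + K**2 - 11*K (s(K) = 2 + ((K**2 - 11*K) + 2*(-10)) = 2 + ((K**2 - 11*K) - 20) = 2 + (-20 + K**2 - 11*K) = -18 + K**2 - 11*K)
s(20/27)*(-404) = (-18 + (20/27)**2 - 220/27)*(-404) = (-18 + (20*(1/27))**2 - 220/27)*(-404) = (-18 + (20/27)**2 - 11*20/27)*(-404) = (-18 + 400/729 - 220/27)*(-404) = -18662/729*(-404) = 7539448/729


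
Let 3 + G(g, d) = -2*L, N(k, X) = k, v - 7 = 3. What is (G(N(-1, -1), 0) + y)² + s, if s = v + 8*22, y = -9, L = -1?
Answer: 286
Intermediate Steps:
v = 10 (v = 7 + 3 = 10)
G(g, d) = -1 (G(g, d) = -3 - 2*(-1) = -3 + 2 = -1)
s = 186 (s = 10 + 8*22 = 10 + 176 = 186)
(G(N(-1, -1), 0) + y)² + s = (-1 - 9)² + 186 = (-10)² + 186 = 100 + 186 = 286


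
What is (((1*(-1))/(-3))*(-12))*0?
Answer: 0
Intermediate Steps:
(((1*(-1))/(-3))*(-12))*0 = (-1*(-⅓)*(-12))*0 = ((⅓)*(-12))*0 = -4*0 = 0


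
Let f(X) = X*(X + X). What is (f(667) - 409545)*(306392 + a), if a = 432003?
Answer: 354601646035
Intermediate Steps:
f(X) = 2*X**2 (f(X) = X*(2*X) = 2*X**2)
(f(667) - 409545)*(306392 + a) = (2*667**2 - 409545)*(306392 + 432003) = (2*444889 - 409545)*738395 = (889778 - 409545)*738395 = 480233*738395 = 354601646035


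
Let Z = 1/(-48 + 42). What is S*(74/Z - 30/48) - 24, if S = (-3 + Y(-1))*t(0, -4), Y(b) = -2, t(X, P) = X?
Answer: -24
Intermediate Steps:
Z = -1/6 (Z = 1/(-6) = -1/6 ≈ -0.16667)
S = 0 (S = (-3 - 2)*0 = -5*0 = 0)
S*(74/Z - 30/48) - 24 = 0*(74/(-1/6) - 30/48) - 24 = 0*(74*(-6) - 30*1/48) - 24 = 0*(-444 - 5/8) - 24 = 0*(-3557/8) - 24 = 0 - 24 = -24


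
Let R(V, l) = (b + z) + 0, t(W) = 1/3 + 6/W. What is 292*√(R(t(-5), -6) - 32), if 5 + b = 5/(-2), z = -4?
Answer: 146*I*√174 ≈ 1925.9*I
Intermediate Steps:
t(W) = ⅓ + 6/W (t(W) = 1*(⅓) + 6/W = ⅓ + 6/W)
b = -15/2 (b = -5 + 5/(-2) = -5 + 5*(-½) = -5 - 5/2 = -15/2 ≈ -7.5000)
R(V, l) = -23/2 (R(V, l) = (-15/2 - 4) + 0 = -23/2 + 0 = -23/2)
292*√(R(t(-5), -6) - 32) = 292*√(-23/2 - 32) = 292*√(-87/2) = 292*(I*√174/2) = 146*I*√174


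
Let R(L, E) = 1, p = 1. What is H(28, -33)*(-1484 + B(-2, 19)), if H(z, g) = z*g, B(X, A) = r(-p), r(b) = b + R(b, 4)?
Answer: 1371216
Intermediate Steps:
r(b) = 1 + b (r(b) = b + 1 = 1 + b)
B(X, A) = 0 (B(X, A) = 1 - 1*1 = 1 - 1 = 0)
H(z, g) = g*z
H(28, -33)*(-1484 + B(-2, 19)) = (-33*28)*(-1484 + 0) = -924*(-1484) = 1371216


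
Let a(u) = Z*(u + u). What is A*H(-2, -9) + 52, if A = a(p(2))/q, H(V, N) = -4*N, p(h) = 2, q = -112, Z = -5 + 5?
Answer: 52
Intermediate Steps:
Z = 0
a(u) = 0 (a(u) = 0*(u + u) = 0*(2*u) = 0)
A = 0 (A = 0/(-112) = 0*(-1/112) = 0)
A*H(-2, -9) + 52 = 0*(-4*(-9)) + 52 = 0*36 + 52 = 0 + 52 = 52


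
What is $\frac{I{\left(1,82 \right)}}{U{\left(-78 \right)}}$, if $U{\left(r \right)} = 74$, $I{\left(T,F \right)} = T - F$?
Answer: $- \frac{81}{74} \approx -1.0946$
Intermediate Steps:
$\frac{I{\left(1,82 \right)}}{U{\left(-78 \right)}} = \frac{1 - 82}{74} = \left(1 - 82\right) \frac{1}{74} = \left(-81\right) \frac{1}{74} = - \frac{81}{74}$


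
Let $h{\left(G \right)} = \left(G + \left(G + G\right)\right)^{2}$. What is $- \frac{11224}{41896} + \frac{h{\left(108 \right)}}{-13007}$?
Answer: $- \frac{568008133}{68117659} \approx -8.3386$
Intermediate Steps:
$h{\left(G \right)} = 9 G^{2}$ ($h{\left(G \right)} = \left(G + 2 G\right)^{2} = \left(3 G\right)^{2} = 9 G^{2}$)
$- \frac{11224}{41896} + \frac{h{\left(108 \right)}}{-13007} = - \frac{11224}{41896} + \frac{9 \cdot 108^{2}}{-13007} = \left(-11224\right) \frac{1}{41896} + 9 \cdot 11664 \left(- \frac{1}{13007}\right) = - \frac{1403}{5237} + 104976 \left(- \frac{1}{13007}\right) = - \frac{1403}{5237} - \frac{104976}{13007} = - \frac{568008133}{68117659}$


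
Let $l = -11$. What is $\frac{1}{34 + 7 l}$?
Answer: $- \frac{1}{43} \approx -0.023256$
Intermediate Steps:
$\frac{1}{34 + 7 l} = \frac{1}{34 + 7 \left(-11\right)} = \frac{1}{34 - 77} = \frac{1}{-43} = - \frac{1}{43}$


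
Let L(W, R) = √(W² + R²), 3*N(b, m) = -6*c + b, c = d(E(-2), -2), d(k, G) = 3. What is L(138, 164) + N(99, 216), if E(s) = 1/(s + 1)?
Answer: 27 + 2*√11485 ≈ 241.34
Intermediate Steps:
E(s) = 1/(1 + s)
c = 3
N(b, m) = -6 + b/3 (N(b, m) = (-6*3 + b)/3 = (-18 + b)/3 = -6 + b/3)
L(W, R) = √(R² + W²)
L(138, 164) + N(99, 216) = √(164² + 138²) + (-6 + (⅓)*99) = √(26896 + 19044) + (-6 + 33) = √45940 + 27 = 2*√11485 + 27 = 27 + 2*√11485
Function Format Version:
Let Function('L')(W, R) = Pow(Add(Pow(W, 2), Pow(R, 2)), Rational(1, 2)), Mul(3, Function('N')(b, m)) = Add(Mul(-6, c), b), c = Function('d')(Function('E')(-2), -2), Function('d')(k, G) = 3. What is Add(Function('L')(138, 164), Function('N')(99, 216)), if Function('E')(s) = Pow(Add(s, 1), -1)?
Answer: Add(27, Mul(2, Pow(11485, Rational(1, 2)))) ≈ 241.34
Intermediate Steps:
Function('E')(s) = Pow(Add(1, s), -1)
c = 3
Function('N')(b, m) = Add(-6, Mul(Rational(1, 3), b)) (Function('N')(b, m) = Mul(Rational(1, 3), Add(Mul(-6, 3), b)) = Mul(Rational(1, 3), Add(-18, b)) = Add(-6, Mul(Rational(1, 3), b)))
Function('L')(W, R) = Pow(Add(Pow(R, 2), Pow(W, 2)), Rational(1, 2))
Add(Function('L')(138, 164), Function('N')(99, 216)) = Add(Pow(Add(Pow(164, 2), Pow(138, 2)), Rational(1, 2)), Add(-6, Mul(Rational(1, 3), 99))) = Add(Pow(Add(26896, 19044), Rational(1, 2)), Add(-6, 33)) = Add(Pow(45940, Rational(1, 2)), 27) = Add(Mul(2, Pow(11485, Rational(1, 2))), 27) = Add(27, Mul(2, Pow(11485, Rational(1, 2))))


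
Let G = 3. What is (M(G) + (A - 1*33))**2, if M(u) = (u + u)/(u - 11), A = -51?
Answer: 114921/16 ≈ 7182.6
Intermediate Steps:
M(u) = 2*u/(-11 + u) (M(u) = (2*u)/(-11 + u) = 2*u/(-11 + u))
(M(G) + (A - 1*33))**2 = (2*3/(-11 + 3) + (-51 - 1*33))**2 = (2*3/(-8) + (-51 - 33))**2 = (2*3*(-1/8) - 84)**2 = (-3/4 - 84)**2 = (-339/4)**2 = 114921/16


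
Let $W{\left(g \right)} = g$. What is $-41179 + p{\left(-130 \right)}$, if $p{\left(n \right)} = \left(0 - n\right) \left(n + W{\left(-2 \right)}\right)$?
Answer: $-58339$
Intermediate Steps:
$p{\left(n \right)} = - n \left(-2 + n\right)$ ($p{\left(n \right)} = \left(0 - n\right) \left(n - 2\right) = - n \left(-2 + n\right)$)
$-41179 + p{\left(-130 \right)} = -41179 - 130 \left(2 - -130\right) = -41179 - 130 \left(2 + 130\right) = -41179 - 17160 = -58339$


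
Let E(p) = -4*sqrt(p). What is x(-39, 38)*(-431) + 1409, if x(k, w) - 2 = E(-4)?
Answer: 547 + 3448*I ≈ 547.0 + 3448.0*I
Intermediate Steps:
x(k, w) = 2 - 8*I
x(-39, 38)*(-431) + 1409 = (2 - 8*I)*(-431) + 1409 = (-862 + 3448*I) + 1409 = 547 + 3448*I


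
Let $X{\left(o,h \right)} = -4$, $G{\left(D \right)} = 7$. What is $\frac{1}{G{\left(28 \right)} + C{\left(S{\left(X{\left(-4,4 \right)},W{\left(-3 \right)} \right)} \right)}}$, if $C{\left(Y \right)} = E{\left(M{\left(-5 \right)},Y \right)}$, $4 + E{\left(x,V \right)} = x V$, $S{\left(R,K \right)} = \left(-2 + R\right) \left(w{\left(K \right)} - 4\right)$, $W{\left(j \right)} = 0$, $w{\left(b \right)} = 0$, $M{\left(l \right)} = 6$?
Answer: $\frac{1}{147} \approx 0.0068027$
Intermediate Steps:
$S{\left(R,K \right)} = 8 - 4 R$ ($S{\left(R,K \right)} = \left(-2 + R\right) \left(0 - 4\right) = \left(-2 + R\right) \left(-4\right) = 8 - 4 R$)
$E{\left(x,V \right)} = -4 + V x$ ($E{\left(x,V \right)} = -4 + x V = -4 + V x$)
$C{\left(Y \right)} = -4 + 6 Y$ ($C{\left(Y \right)} = -4 + Y 6 = -4 + 6 Y$)
$\frac{1}{G{\left(28 \right)} + C{\left(S{\left(X{\left(-4,4 \right)},W{\left(-3 \right)} \right)} \right)}} = \frac{1}{7 - \left(4 - 6 \left(8 - -16\right)\right)} = \frac{1}{7 - \left(4 - 6 \left(8 + 16\right)\right)} = \frac{1}{7 + \left(-4 + 6 \cdot 24\right)} = \frac{1}{7 + \left(-4 + 144\right)} = \frac{1}{7 + 140} = \frac{1}{147}$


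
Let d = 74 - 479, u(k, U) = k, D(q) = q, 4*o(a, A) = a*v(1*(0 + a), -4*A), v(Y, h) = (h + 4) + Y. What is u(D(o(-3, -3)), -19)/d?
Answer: 13/540 ≈ 0.024074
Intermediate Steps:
v(Y, h) = 4 + Y + h (v(Y, h) = (4 + h) + Y = 4 + Y + h)
o(a, A) = a*(4 + a - 4*A)/4 (o(a, A) = (a*(4 + 1*(0 + a) - 4*A))/4 = (a*(4 + 1*a - 4*A))/4 = (a*(4 + a - 4*A))/4 = a*(4 + a - 4*A)/4)
d = -405
u(D(o(-3, -3)), -19)/d = ((¼)*(-3)*(4 - 3 - 4*(-3)))/(-405) = ((¼)*(-3)*(4 - 3 + 12))*(-1/405) = ((¼)*(-3)*13)*(-1/405) = -39/4*(-1/405) = 13/540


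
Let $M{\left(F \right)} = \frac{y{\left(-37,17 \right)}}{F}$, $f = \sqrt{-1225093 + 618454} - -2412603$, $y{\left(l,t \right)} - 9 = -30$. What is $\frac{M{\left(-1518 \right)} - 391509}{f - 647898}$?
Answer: $- \frac{116531439969545}{525259092631328} + \frac{198103547 i \sqrt{606639}}{1575777277893984} \approx -0.22186 + 9.7918 \cdot 10^{-5} i$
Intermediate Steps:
$y{\left(l,t \right)} = -21$ ($y{\left(l,t \right)} = 9 - 30 = -21$)
$f = 2412603 + i \sqrt{606639}$ ($f = \sqrt{-606639} + 2412603 = i \sqrt{606639} + 2412603 = 2412603 + i \sqrt{606639} \approx 2.4126 \cdot 10^{6} + 778.87 i$)
$M{\left(F \right)} = - \frac{21}{F}$
$\frac{M{\left(-1518 \right)} - 391509}{f - 647898} = \frac{- \frac{21}{-1518} - 391509}{\left(2412603 + i \sqrt{606639}\right) - 647898} = \frac{\left(-21\right) \left(- \frac{1}{1518}\right) - 391509}{1764705 + i \sqrt{606639}} = \frac{\frac{7}{506} - 391509}{1764705 + i \sqrt{606639}} = - \frac{198103547}{506 \left(1764705 + i \sqrt{606639}\right)}$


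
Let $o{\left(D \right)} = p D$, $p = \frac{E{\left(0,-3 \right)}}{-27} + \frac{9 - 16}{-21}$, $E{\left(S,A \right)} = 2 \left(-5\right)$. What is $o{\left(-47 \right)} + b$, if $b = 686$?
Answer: $\frac{17629}{27} \approx 652.93$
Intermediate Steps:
$E{\left(S,A \right)} = -10$
$p = \frac{19}{27}$ ($p = - \frac{10}{-27} + \frac{9 - 16}{-21} = \left(-10\right) \left(- \frac{1}{27}\right) - - \frac{1}{3} = \frac{10}{27} + \frac{1}{3} = \frac{19}{27} \approx 0.7037$)
$o{\left(D \right)} = \frac{19 D}{27}$
$o{\left(-47 \right)} + b = \frac{19}{27} \left(-47\right) + 686 = - \frac{893}{27} + 686 = \frac{17629}{27}$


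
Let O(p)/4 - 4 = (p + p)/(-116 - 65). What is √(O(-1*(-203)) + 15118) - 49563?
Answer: -49563 + 7*√10112470/181 ≈ -49440.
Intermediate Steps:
O(p) = 16 - 8*p/181 (O(p) = 16 + 4*((p + p)/(-116 - 65)) = 16 + 4*((2*p)/(-181)) = 16 + 4*((2*p)*(-1/181)) = 16 + 4*(-2*p/181) = 16 - 8*p/181)
√(O(-1*(-203)) + 15118) - 49563 = √((16 - (-8)*(-203)/181) + 15118) - 49563 = √((16 - 8/181*203) + 15118) - 49563 = √((16 - 1624/181) + 15118) - 49563 = √(1272/181 + 15118) - 49563 = √(2737630/181) - 49563 = 7*√10112470/181 - 49563 = -49563 + 7*√10112470/181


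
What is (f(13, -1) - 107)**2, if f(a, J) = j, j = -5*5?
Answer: 17424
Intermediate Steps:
j = -25
f(a, J) = -25
(f(13, -1) - 107)**2 = (-25 - 107)**2 = (-132)**2 = 17424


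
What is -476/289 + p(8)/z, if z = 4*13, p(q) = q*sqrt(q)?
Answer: -28/17 + 4*sqrt(2)/13 ≈ -1.2119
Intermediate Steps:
p(q) = q**(3/2)
z = 52
-476/289 + p(8)/z = -476/289 + 8**(3/2)/52 = -476*1/289 + (16*sqrt(2))*(1/52) = -28/17 + 4*sqrt(2)/13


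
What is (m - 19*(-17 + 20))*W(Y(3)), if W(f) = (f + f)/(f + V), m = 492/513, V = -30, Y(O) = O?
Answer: 19166/1539 ≈ 12.454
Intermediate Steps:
m = 164/171 (m = 492*(1/513) = 164/171 ≈ 0.95906)
W(f) = 2*f/(-30 + f) (W(f) = (f + f)/(f - 30) = (2*f)/(-30 + f) = 2*f/(-30 + f))
(m - 19*(-17 + 20))*W(Y(3)) = (164/171 - 19*(-17 + 20))*(2*3/(-30 + 3)) = (164/171 - 19*3)*(2*3/(-27)) = (164/171 - 57)*(2*3*(-1/27)) = -9583/171*(-2/9) = 19166/1539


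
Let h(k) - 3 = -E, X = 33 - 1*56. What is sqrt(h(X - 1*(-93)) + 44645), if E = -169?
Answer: sqrt(44817) ≈ 211.70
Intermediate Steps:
X = -23 (X = 33 - 56 = -23)
h(k) = 172 (h(k) = 3 - 1*(-169) = 3 + 169 = 172)
sqrt(h(X - 1*(-93)) + 44645) = sqrt(172 + 44645) = sqrt(44817)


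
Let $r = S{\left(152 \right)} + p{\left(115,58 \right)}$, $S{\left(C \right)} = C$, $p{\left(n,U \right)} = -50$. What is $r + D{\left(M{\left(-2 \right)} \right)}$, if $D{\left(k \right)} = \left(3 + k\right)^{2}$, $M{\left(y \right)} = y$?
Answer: $103$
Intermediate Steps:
$r = 102$ ($r = 152 - 50 = 102$)
$r + D{\left(M{\left(-2 \right)} \right)} = 102 + \left(3 - 2\right)^{2} = 102 + 1^{2} = 102 + 1 = 103$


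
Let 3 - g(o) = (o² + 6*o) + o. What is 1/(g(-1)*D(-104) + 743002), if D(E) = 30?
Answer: 1/743272 ≈ 1.3454e-6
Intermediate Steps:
g(o) = 3 - o² - 7*o (g(o) = 3 - ((o² + 6*o) + o) = 3 - (o² + 7*o) = 3 + (-o² - 7*o) = 3 - o² - 7*o)
1/(g(-1)*D(-104) + 743002) = 1/((3 - 1*(-1)² - 7*(-1))*30 + 743002) = 1/((3 - 1*1 + 7)*30 + 743002) = 1/((3 - 1 + 7)*30 + 743002) = 1/(9*30 + 743002) = 1/(270 + 743002) = 1/743272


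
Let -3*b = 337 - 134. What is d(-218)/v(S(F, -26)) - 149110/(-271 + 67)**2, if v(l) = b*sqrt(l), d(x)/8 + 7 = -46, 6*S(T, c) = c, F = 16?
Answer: -74555/20808 - 1272*I*sqrt(39)/2639 ≈ -3.583 - 3.0101*I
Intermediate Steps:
S(T, c) = c/6
d(x) = -424 (d(x) = -56 + 8*(-46) = -56 - 368 = -424)
b = -203/3 (b = -(337 - 134)/3 = -1/3*203 = -203/3 ≈ -67.667)
v(l) = -203*sqrt(l)/3
d(-218)/v(S(F, -26)) - 149110/(-271 + 67)**2 = -424*3*I*sqrt(39)/2639 - 149110/(-271 + 67)**2 = -424*3*I*sqrt(39)/2639 - 149110/((-204)**2) = -424*3*I*sqrt(39)/2639 - 149110/41616 = -424*3*I*sqrt(39)/2639 - 149110*1/41616 = -1272*I*sqrt(39)/2639 - 74555/20808 = -74555/20808 - 1272*I*sqrt(39)/2639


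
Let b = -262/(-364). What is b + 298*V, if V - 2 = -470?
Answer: -25382317/182 ≈ -1.3946e+5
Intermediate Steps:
V = -468 (V = 2 - 470 = -468)
b = 131/182 (b = -262*(-1/364) = 131/182 ≈ 0.71978)
b + 298*V = 131/182 + 298*(-468) = 131/182 - 139464 = -25382317/182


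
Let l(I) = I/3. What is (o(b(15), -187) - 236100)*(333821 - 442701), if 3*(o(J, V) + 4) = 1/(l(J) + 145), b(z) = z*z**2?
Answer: 9794368330232/381 ≈ 2.5707e+10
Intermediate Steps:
b(z) = z**3
l(I) = I/3 (l(I) = I*(1/3) = I/3)
o(J, V) = -4 + 1/(3*(145 + J/3)) (o(J, V) = -4 + 1/(3*(J/3 + 145)) = -4 + 1/(3*(145 + J/3)))
(o(b(15), -187) - 236100)*(333821 - 442701) = ((-1739 - 4*15**3)/(435 + 15**3) - 236100)*(333821 - 442701) = ((-1739 - 4*3375)/(435 + 3375) - 236100)*(-108880) = ((-1739 - 13500)/3810 - 236100)*(-108880) = ((1/3810)*(-15239) - 236100)*(-108880) = (-15239/3810 - 236100)*(-108880) = -899556239/3810*(-108880) = 9794368330232/381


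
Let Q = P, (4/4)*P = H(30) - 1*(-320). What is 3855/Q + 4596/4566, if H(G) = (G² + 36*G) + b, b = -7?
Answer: 4690093/1744973 ≈ 2.6878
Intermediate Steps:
H(G) = -7 + G² + 36*G (H(G) = (G² + 36*G) - 7 = -7 + G² + 36*G)
P = 2293 (P = (-7 + 30² + 36*30) - 1*(-320) = (-7 + 900 + 1080) + 320 = 1973 + 320 = 2293)
Q = 2293
3855/Q + 4596/4566 = 3855/2293 + 4596/4566 = 3855*(1/2293) + 4596*(1/4566) = 3855/2293 + 766/761 = 4690093/1744973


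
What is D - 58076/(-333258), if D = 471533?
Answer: 78571101295/166629 ≈ 4.7153e+5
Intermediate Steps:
D - 58076/(-333258) = 471533 - 58076/(-333258) = 471533 - 58076*(-1/333258) = 471533 + 29038/166629 = 78571101295/166629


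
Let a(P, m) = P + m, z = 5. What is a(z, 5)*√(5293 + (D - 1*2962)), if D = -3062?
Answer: 10*I*√731 ≈ 270.37*I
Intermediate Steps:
a(z, 5)*√(5293 + (D - 1*2962)) = (5 + 5)*√(5293 + (-3062 - 1*2962)) = 10*√(5293 + (-3062 - 2962)) = 10*√(5293 - 6024) = 10*√(-731) = 10*(I*√731) = 10*I*√731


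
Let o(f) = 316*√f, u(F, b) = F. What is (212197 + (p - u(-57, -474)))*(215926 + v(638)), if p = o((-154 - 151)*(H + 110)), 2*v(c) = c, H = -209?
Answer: 45898866230 + 205000260*√3355 ≈ 5.7773e+10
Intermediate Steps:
v(c) = c/2
p = 948*√3355 (p = 316*√((-154 - 151)*(-209 + 110)) = 316*√(-305*(-99)) = 316*√30195 = 316*(3*√3355) = 948*√3355 ≈ 54910.)
(212197 + (p - u(-57, -474)))*(215926 + v(638)) = (212197 + (948*√3355 - 1*(-57)))*(215926 + (½)*638) = (212197 + (948*√3355 + 57))*(215926 + 319) = (212197 + (57 + 948*√3355))*216245 = (212254 + 948*√3355)*216245 = 45898866230 + 205000260*√3355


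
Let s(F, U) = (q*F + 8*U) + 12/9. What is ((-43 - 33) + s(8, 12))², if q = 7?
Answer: 53824/9 ≈ 5980.4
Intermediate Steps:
s(F, U) = 4/3 + 7*F + 8*U (s(F, U) = (7*F + 8*U) + 12/9 = (7*F + 8*U) + 12*(⅑) = (7*F + 8*U) + 4/3 = 4/3 + 7*F + 8*U)
((-43 - 33) + s(8, 12))² = ((-43 - 33) + (4/3 + 7*8 + 8*12))² = (-76 + (4/3 + 56 + 96))² = (-76 + 460/3)² = (232/3)² = 53824/9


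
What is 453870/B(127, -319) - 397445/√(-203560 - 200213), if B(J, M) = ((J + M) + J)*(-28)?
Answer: 45387/182 + 397445*I*√403773/403773 ≈ 249.38 + 625.47*I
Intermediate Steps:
B(J, M) = -56*J - 28*M (B(J, M) = (M + 2*J)*(-28) = -56*J - 28*M)
453870/B(127, -319) - 397445/√(-203560 - 200213) = 453870/(-56*127 - 28*(-319)) - 397445/√(-203560 - 200213) = 453870/(-7112 + 8932) - 397445*(-I*√403773/403773) = 453870/1820 - 397445*(-I*√403773/403773) = 453870*(1/1820) - (-397445)*I*√403773/403773 = 45387/182 + 397445*I*√403773/403773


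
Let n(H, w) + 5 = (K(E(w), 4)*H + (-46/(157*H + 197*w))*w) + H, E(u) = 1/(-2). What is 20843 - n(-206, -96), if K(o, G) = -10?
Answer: 486761446/25627 ≈ 18994.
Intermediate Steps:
E(u) = -1/2
n(H, w) = -5 - 9*H - 46*w/(157*H + 197*w) (n(H, w) = -5 + ((-10*H + (-46/(157*H + 197*w))*w) + H) = -5 + ((-10*H - 46*w/(157*H + 197*w)) + H) = -5 + (-9*H - 46*w/(157*H + 197*w)) = -5 - 9*H - 46*w/(157*H + 197*w))
20843 - n(-206, -96) = 20843 - (-1413*(-206)**2 - 1031*(-96) - 785*(-206) - 1773*(-206)*(-96))/(157*(-206) + 197*(-96)) = 20843 - (-1413*42436 + 98976 + 161710 - 35062848)/(-32342 - 18912) = 20843 - (-59962068 + 98976 + 161710 - 35062848)/(-51254) = 20843 - (-1)*(-94764230)/51254 = 20843 - 1*47382115/25627 = 20843 - 47382115/25627 = 486761446/25627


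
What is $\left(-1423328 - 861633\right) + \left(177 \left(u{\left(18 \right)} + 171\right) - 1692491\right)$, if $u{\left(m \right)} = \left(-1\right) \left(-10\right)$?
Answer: $-3945415$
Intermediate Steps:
$u{\left(m \right)} = 10$
$\left(-1423328 - 861633\right) + \left(177 \left(u{\left(18 \right)} + 171\right) - 1692491\right) = \left(-1423328 - 861633\right) + \left(177 \left(10 + 171\right) - 1692491\right) = -2284961 + \left(177 \cdot 181 - 1692491\right) = -2284961 + \left(32037 - 1692491\right) = -2284961 - 1660454 = -3945415$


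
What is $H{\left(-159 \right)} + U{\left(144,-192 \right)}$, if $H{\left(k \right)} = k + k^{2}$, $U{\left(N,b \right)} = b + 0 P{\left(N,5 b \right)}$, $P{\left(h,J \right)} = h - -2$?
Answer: $24930$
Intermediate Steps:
$P{\left(h,J \right)} = 2 + h$ ($P{\left(h,J \right)} = h + 2 = 2 + h$)
$U{\left(N,b \right)} = b$ ($U{\left(N,b \right)} = b + 0 \left(2 + N\right) = b + 0 = b$)
$H{\left(-159 \right)} + U{\left(144,-192 \right)} = - 159 \left(1 - 159\right) - 192 = \left(-159\right) \left(-158\right) - 192 = 25122 - 192 = 24930$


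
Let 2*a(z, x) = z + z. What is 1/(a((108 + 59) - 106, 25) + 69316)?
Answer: 1/69377 ≈ 1.4414e-5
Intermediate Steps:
a(z, x) = z (a(z, x) = (z + z)/2 = (2*z)/2 = z)
1/(a((108 + 59) - 106, 25) + 69316) = 1/(((108 + 59) - 106) + 69316) = 1/((167 - 106) + 69316) = 1/(61 + 69316) = 1/69377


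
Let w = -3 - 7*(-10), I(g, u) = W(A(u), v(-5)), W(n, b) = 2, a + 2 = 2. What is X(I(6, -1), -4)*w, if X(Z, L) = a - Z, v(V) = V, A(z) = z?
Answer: -134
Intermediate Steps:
a = 0 (a = -2 + 2 = 0)
I(g, u) = 2
w = 67 (w = -3 + 70 = 67)
X(Z, L) = -Z (X(Z, L) = 0 - Z = -Z)
X(I(6, -1), -4)*w = -1*2*67 = -2*67 = -134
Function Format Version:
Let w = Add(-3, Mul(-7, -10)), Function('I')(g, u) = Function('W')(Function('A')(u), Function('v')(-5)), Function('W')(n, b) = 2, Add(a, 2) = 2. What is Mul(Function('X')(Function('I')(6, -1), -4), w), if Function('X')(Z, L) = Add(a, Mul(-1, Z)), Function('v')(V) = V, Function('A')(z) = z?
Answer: -134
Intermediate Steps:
a = 0 (a = Add(-2, 2) = 0)
Function('I')(g, u) = 2
w = 67 (w = Add(-3, 70) = 67)
Function('X')(Z, L) = Mul(-1, Z) (Function('X')(Z, L) = Add(0, Mul(-1, Z)) = Mul(-1, Z))
Mul(Function('X')(Function('I')(6, -1), -4), w) = Mul(Mul(-1, 2), 67) = Mul(-2, 67) = -134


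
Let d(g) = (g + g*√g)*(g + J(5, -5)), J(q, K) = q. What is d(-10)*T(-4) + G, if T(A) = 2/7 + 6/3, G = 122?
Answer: 1654/7 + 800*I*√10/7 ≈ 236.29 + 361.4*I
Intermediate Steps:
T(A) = 16/7 (T(A) = 2*(⅐) + 6*(⅓) = 2/7 + 2 = 16/7)
d(g) = (5 + g)*(g + g^(3/2)) (d(g) = (g + g*√g)*(g + 5) = (g + g^(3/2))*(5 + g) = (5 + g)*(g + g^(3/2)))
d(-10)*T(-4) + G = ((-10)² + (-10)^(5/2) + 5*(-10) + 5*(-10)^(3/2))*(16/7) + 122 = (100 + 100*I*√10 - 50 + 5*(-10*I*√10))*(16/7) + 122 = (100 + 100*I*√10 - 50 - 50*I*√10)*(16/7) + 122 = (50 + 50*I*√10)*(16/7) + 122 = (800/7 + 800*I*√10/7) + 122 = 1654/7 + 800*I*√10/7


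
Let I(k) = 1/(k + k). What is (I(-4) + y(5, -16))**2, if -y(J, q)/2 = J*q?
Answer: 1635841/64 ≈ 25560.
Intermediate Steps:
y(J, q) = -2*J*q
I(k) = 1/(2*k)
(I(-4) + y(5, -16))**2 = ((1/2)/(-4) - 2*5*(-16))**2 = ((1/2)*(-1/4) + 160)**2 = (-1/8 + 160)**2 = (1279/8)**2 = 1635841/64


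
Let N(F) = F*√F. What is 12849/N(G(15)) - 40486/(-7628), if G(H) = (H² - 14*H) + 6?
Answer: 20243/3814 + 4283*√21/147 ≈ 138.83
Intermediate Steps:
G(H) = 6 + H² - 14*H
N(F) = F^(3/2)
12849/N(G(15)) - 40486/(-7628) = 12849/((6 + 15² - 14*15)^(3/2)) - 40486/(-7628) = 12849/((6 + 225 - 210)^(3/2)) - 40486*(-1/7628) = 12849/(21^(3/2)) + 20243/3814 = 12849/((21*√21)) + 20243/3814 = 12849*(√21/441) + 20243/3814 = 4283*√21/147 + 20243/3814 = 20243/3814 + 4283*√21/147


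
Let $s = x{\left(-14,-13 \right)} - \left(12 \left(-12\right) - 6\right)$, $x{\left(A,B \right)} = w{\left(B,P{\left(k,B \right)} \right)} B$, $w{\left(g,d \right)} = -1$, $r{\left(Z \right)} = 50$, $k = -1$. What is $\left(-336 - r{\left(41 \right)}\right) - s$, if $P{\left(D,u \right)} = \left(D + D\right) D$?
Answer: $-549$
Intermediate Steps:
$P{\left(D,u \right)} = 2 D^{2}$ ($P{\left(D,u \right)} = 2 D D = 2 D^{2}$)
$x{\left(A,B \right)} = - B$
$s = 163$ ($s = \left(-1\right) \left(-13\right) - \left(12 \left(-12\right) - 6\right) = 13 - \left(-144 - 6\right) = 13 - -150 = 13 + 150 = 163$)
$\left(-336 - r{\left(41 \right)}\right) - s = \left(-336 - 50\right) - 163 = -386 - 163 = -549$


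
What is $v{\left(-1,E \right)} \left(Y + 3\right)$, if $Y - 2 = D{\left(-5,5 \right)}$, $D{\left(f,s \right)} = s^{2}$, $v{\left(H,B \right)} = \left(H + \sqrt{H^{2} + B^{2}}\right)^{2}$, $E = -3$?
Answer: $330 - 60 \sqrt{10} \approx 140.26$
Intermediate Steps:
$v{\left(H,B \right)} = \left(H + \sqrt{B^{2} + H^{2}}\right)^{2}$
$Y = 27$ ($Y = 2 + 5^{2} = 2 + 25 = 27$)
$v{\left(-1,E \right)} \left(Y + 3\right) = \left(-1 + \sqrt{\left(-3\right)^{2} + \left(-1\right)^{2}}\right)^{2} \left(27 + 3\right) = \left(-1 + \sqrt{9 + 1}\right)^{2} \cdot 30 = \left(-1 + \sqrt{10}\right)^{2} \cdot 30 = 30 \left(-1 + \sqrt{10}\right)^{2}$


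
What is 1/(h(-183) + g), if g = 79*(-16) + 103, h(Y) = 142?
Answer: -1/1019 ≈ -0.00098135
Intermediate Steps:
g = -1161 (g = -1264 + 103 = -1161)
1/(h(-183) + g) = 1/(142 - 1161) = 1/(-1019) = -1/1019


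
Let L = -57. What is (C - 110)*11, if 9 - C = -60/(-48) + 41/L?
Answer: -254639/228 ≈ -1116.8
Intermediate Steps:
C = 1931/228 (C = 9 - (-60/(-48) + 41/(-57)) = 9 - (-60*(-1/48) + 41*(-1/57)) = 9 - (5/4 - 41/57) = 9 - 1*121/228 = 9 - 121/228 = 1931/228 ≈ 8.4693)
(C - 110)*11 = (1931/228 - 110)*11 = -23149/228*11 = -254639/228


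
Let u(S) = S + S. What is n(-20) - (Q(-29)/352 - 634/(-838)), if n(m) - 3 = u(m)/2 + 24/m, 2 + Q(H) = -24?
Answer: -6962429/368720 ≈ -18.883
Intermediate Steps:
Q(H) = -26 (Q(H) = -2 - 24 = -26)
u(S) = 2*S
n(m) = 3 + m + 24/m (n(m) = 3 + ((2*m)/2 + 24/m) = 3 + ((2*m)*(½) + 24/m) = 3 + (m + 24/m) = 3 + m + 24/m)
n(-20) - (Q(-29)/352 - 634/(-838)) = (3 - 20 + 24/(-20)) - (-26/352 - 634/(-838)) = (3 - 20 + 24*(-1/20)) - (-26*1/352 - 634*(-1/838)) = (3 - 20 - 6/5) - (-13/176 + 317/419) = -91/5 - 1*50345/73744 = -91/5 - 50345/73744 = -6962429/368720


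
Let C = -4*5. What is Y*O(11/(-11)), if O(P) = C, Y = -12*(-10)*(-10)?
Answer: 24000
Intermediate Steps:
C = -20
Y = -1200 (Y = 120*(-10) = -1200)
O(P) = -20
Y*O(11/(-11)) = -1200*(-20) = 24000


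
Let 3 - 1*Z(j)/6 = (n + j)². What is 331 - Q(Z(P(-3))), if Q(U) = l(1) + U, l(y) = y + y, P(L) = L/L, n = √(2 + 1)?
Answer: 335 + 12*√3 ≈ 355.78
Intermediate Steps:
n = √3 ≈ 1.7320
P(L) = 1
l(y) = 2*y
Z(j) = 18 - 6*(j + √3)² (Z(j) = 18 - 6*(√3 + j)² = 18 - 6*(j + √3)²)
Q(U) = 2 + U (Q(U) = 2*1 + U = 2 + U)
331 - Q(Z(P(-3))) = 331 - (2 + (18 - 6*(1 + √3)²)) = 331 - (20 - 6*(1 + √3)²) = 331 + (-20 + 6*(1 + √3)²) = 311 + 6*(1 + √3)²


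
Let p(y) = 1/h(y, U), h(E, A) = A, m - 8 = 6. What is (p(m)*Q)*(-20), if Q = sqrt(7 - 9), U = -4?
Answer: 5*I*sqrt(2) ≈ 7.0711*I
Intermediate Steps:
m = 14 (m = 8 + 6 = 14)
Q = I*sqrt(2) (Q = sqrt(-2) = I*sqrt(2) ≈ 1.4142*I)
p(y) = -1/4 (p(y) = 1/(-4) = -1/4)
(p(m)*Q)*(-20) = -I*sqrt(2)/4*(-20) = 5*I*sqrt(2)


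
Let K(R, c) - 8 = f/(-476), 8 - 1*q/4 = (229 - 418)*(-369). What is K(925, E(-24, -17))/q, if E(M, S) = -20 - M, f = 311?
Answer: -3497/132771632 ≈ -2.6338e-5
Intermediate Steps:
q = -278932 (q = 32 - 4*(229 - 418)*(-369) = 32 - (-756)*(-369) = 32 - 4*69741 = 32 - 278964 = -278932)
K(R, c) = 3497/476 (K(R, c) = 8 + 311/(-476) = 8 + 311*(-1/476) = 8 - 311/476 = 3497/476)
K(925, E(-24, -17))/q = (3497/476)/(-278932) = (3497/476)*(-1/278932) = -3497/132771632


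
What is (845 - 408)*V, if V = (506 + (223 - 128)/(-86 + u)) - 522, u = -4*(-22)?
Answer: 27531/2 ≈ 13766.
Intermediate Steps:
u = 88
V = 63/2 (V = (506 + (223 - 128)/(-86 + 88)) - 522 = (506 + 95/2) - 522 = 1107/2 - 522 = 63/2 ≈ 31.500)
(845 - 408)*V = (845 - 408)*(63/2) = 437*(63/2) = 27531/2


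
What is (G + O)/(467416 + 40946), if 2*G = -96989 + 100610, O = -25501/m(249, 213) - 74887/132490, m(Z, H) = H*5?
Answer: 12600325864/3586540933485 ≈ 0.0035132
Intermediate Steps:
m(Z, H) = 5*H
O = -691676429/28220370 (O = -25501/(5*213) - 74887/132490 = -25501/1065 - 74887*1/132490 = -25501*1/1065 - 74887/132490 = -25501/1065 - 74887/132490 = -691676429/28220370 ≈ -24.510)
G = 3621/2 (G = (-96989 + 100610)/2 = (1/2)*3621 = 3621/2 ≈ 1810.5)
(G + O)/(467416 + 40946) = (3621/2 - 691676429/28220370)/(467416 + 40946) = (25200651728/14110185)/508362 = (25200651728/14110185)*(1/508362) = 12600325864/3586540933485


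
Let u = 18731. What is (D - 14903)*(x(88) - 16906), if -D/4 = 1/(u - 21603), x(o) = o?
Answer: 89979268377/359 ≈ 2.5064e+8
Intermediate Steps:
D = 1/718 (D = -4/(18731 - 21603) = -4/(-2872) = -4*(-1/2872) = 1/718 ≈ 0.0013928)
(D - 14903)*(x(88) - 16906) = (1/718 - 14903)*(88 - 16906) = -10700353/718*(-16818) = 89979268377/359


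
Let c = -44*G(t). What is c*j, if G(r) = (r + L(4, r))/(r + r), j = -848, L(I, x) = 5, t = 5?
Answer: 37312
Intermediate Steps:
G(r) = (5 + r)/(2*r) (G(r) = (r + 5)/(r + r) = (5 + r)/((2*r)) = (5 + r)*(1/(2*r)) = (5 + r)/(2*r))
c = -44 (c = -22*(5 + 5)/5 = -22*10/5 = -44*1 = -44)
c*j = -44*(-848) = 37312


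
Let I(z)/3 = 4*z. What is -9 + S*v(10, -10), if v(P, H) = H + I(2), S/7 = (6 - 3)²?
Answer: 873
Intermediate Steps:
I(z) = 12*z (I(z) = 3*(4*z) = 12*z)
S = 63 (S = 7*(6 - 3)² = 7*3² = 7*9 = 63)
v(P, H) = 24 + H (v(P, H) = H + 12*2 = H + 24 = 24 + H)
-9 + S*v(10, -10) = -9 + 63*(24 - 10) = -9 + 63*14 = -9 + 882 = 873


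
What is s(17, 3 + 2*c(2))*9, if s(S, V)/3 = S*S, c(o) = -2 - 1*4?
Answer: 7803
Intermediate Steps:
c(o) = -6 (c(o) = -2 - 4 = -6)
s(S, V) = 3*S**2 (s(S, V) = 3*(S*S) = 3*S**2)
s(17, 3 + 2*c(2))*9 = (3*17**2)*9 = (3*289)*9 = 867*9 = 7803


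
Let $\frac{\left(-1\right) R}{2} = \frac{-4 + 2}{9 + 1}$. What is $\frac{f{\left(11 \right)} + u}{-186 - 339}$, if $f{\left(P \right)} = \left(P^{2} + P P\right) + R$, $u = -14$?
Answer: $- \frac{1142}{2625} \approx -0.43505$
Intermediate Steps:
$R = \frac{2}{5}$ ($R = - 2 \frac{-4 + 2}{9 + 1} = - 2 \left(- \frac{2}{10}\right) = - 2 \left(\left(-2\right) \frac{1}{10}\right) = \left(-2\right) \left(- \frac{1}{5}\right) = \frac{2}{5} \approx 0.4$)
$f{\left(P \right)} = \frac{2}{5} + 2 P^{2}$ ($f{\left(P \right)} = \left(P^{2} + P P\right) + \frac{2}{5} = \left(P^{2} + P^{2}\right) + \frac{2}{5} = 2 P^{2} + \frac{2}{5} = \frac{2}{5} + 2 P^{2}$)
$\frac{f{\left(11 \right)} + u}{-186 - 339} = \frac{\left(\frac{2}{5} + 2 \cdot 11^{2}\right) - 14}{-186 - 339} = \frac{\left(\frac{2}{5} + 2 \cdot 121\right) - 14}{-525} = \left(\left(\frac{2}{5} + 242\right) - 14\right) \left(- \frac{1}{525}\right) = \left(\frac{1212}{5} - 14\right) \left(- \frac{1}{525}\right) = \frac{1142}{5} \left(- \frac{1}{525}\right) = - \frac{1142}{2625}$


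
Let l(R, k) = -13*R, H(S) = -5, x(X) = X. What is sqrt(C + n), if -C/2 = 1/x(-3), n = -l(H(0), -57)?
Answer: I*sqrt(579)/3 ≈ 8.0208*I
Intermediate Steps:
n = -65 (n = -(-13)*(-5) = -1*65 = -65)
C = 2/3 (C = -2/(-3) = -2*(-1/3) = 2/3 ≈ 0.66667)
sqrt(C + n) = sqrt(2/3 - 65) = sqrt(-193/3) = I*sqrt(579)/3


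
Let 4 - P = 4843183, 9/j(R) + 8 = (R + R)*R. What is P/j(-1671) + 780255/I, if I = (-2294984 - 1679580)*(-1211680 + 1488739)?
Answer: -1103089591216143744890733/367062909092 ≈ -3.0052e+12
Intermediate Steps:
j(R) = 9/(-8 + 2*R²) (j(R) = 9/(-8 + (R + R)*R) = 9/(-8 + (2*R)*R) = 9/(-8 + 2*R²))
I = -1101188727276 (I = -3974564*277059 = -1101188727276)
P = -4843179 (P = 4 - 1*4843183 = 4 - 4843183 = -4843179)
P/j(-1671) + 780255/I = -4843179/(9/(2*(-4 + (-1671)²))) + 780255/(-1101188727276) = -4843179/(9/(2*(-4 + 2792241))) + 780255*(-1/1101188727276) = -4843179/((9/2)/2792237) - 260085/367062909092 = -4843179/((9/2)*(1/2792237)) - 260085/367062909092 = -4843179/9/5584474 - 260085/367062909092 = -4843179*5584474/9 - 260085/367062909092 = -3005178578094 - 260085/367062909092 = -1103089591216143744890733/367062909092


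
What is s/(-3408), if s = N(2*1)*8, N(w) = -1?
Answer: 1/426 ≈ 0.0023474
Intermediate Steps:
s = -8 (s = -1*8 = -8)
s/(-3408) = -8/(-3408) = -8*(-1/3408) = 1/426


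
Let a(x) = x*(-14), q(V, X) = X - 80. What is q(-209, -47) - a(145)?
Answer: 1903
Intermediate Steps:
q(V, X) = -80 + X
a(x) = -14*x
q(-209, -47) - a(145) = (-80 - 47) - (-14)*145 = -127 - 1*(-2030) = -127 + 2030 = 1903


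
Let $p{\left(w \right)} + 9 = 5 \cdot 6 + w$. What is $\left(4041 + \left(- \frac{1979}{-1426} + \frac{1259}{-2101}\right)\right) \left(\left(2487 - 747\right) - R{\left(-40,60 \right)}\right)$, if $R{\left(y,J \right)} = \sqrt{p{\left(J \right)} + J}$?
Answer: $\frac{10535094141570}{1498013} - \frac{12109303611 \sqrt{141}}{2996026} \approx 6.9847 \cdot 10^{6}$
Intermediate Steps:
$p{\left(w \right)} = 21 + w$ ($p{\left(w \right)} = -9 + \left(5 \cdot 6 + w\right) = -9 + \left(30 + w\right) = 21 + w$)
$R{\left(y,J \right)} = \sqrt{21 + 2 J}$ ($R{\left(y,J \right)} = \sqrt{\left(21 + J\right) + J} = \sqrt{21 + 2 J}$)
$\left(4041 + \left(- \frac{1979}{-1426} + \frac{1259}{-2101}\right)\right) \left(\left(2487 - 747\right) - R{\left(-40,60 \right)}\right) = \left(4041 + \left(- \frac{1979}{-1426} + \frac{1259}{-2101}\right)\right) \left(\left(2487 - 747\right) - \sqrt{21 + 2 \cdot 60}\right) = \left(4041 + \left(\left(-1979\right) \left(- \frac{1}{1426}\right) + 1259 \left(- \frac{1}{2101}\right)\right)\right) \left(1740 - \sqrt{21 + 120}\right) = \left(4041 + \left(\frac{1979}{1426} - \frac{1259}{2101}\right)\right) \left(1740 - \sqrt{141}\right) = \left(4041 + \frac{2362545}{2996026}\right) \left(1740 - \sqrt{141}\right) = \frac{12109303611 \left(1740 - \sqrt{141}\right)}{2996026} = \frac{10535094141570}{1498013} - \frac{12109303611 \sqrt{141}}{2996026}$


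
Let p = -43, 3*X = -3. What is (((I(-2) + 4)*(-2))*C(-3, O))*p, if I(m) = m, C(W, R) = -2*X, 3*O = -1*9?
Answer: 344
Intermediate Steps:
X = -1 (X = (1/3)*(-3) = -1)
O = -3 (O = (-1*9)/3 = (1/3)*(-9) = -3)
C(W, R) = 2 (C(W, R) = -2*(-1) = 2)
(((I(-2) + 4)*(-2))*C(-3, O))*p = (((-2 + 4)*(-2))*2)*(-43) = ((2*(-2))*2)*(-43) = -4*2*(-43) = -8*(-43) = 344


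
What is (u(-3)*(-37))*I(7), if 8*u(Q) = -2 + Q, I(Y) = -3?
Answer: -555/8 ≈ -69.375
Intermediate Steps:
u(Q) = -¼ + Q/8 (u(Q) = (-2 + Q)/8 = -¼ + Q/8)
(u(-3)*(-37))*I(7) = ((-¼ + (⅛)*(-3))*(-37))*(-3) = ((-¼ - 3/8)*(-37))*(-3) = -5/8*(-37)*(-3) = (185/8)*(-3) = -555/8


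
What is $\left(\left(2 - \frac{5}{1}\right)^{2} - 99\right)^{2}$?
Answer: $8100$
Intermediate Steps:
$\left(\left(2 - \frac{5}{1}\right)^{2} - 99\right)^{2} = \left(\left(2 - 5\right)^{2} - 99\right)^{2} = \left(\left(-3\right)^{2} - 99\right)^{2} = \left(9 - 99\right)^{2} = \left(-90\right)^{2} = 8100$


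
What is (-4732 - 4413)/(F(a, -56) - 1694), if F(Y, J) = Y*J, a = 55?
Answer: 295/154 ≈ 1.9156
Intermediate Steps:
F(Y, J) = J*Y
(-4732 - 4413)/(F(a, -56) - 1694) = (-4732 - 4413)/(-56*55 - 1694) = -9145/(-3080 - 1694) = -9145/(-4774) = -9145*(-1/4774) = 295/154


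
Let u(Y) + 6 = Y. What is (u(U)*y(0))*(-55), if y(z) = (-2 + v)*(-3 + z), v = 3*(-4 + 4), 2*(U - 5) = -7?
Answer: 1485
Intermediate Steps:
U = 3/2 (U = 5 + (½)*(-7) = 5 - 7/2 = 3/2 ≈ 1.5000)
u(Y) = -6 + Y
v = 0 (v = 3*0 = 0)
y(z) = 6 - 2*z (y(z) = (-2 + 0)*(-3 + z) = -2*(-3 + z) = 6 - 2*z)
(u(U)*y(0))*(-55) = ((-6 + 3/2)*(6 - 2*0))*(-55) = -9*(6 + 0)/2*(-55) = -9/2*6*(-55) = -27*(-55) = 1485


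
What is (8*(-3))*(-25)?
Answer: 600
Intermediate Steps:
(8*(-3))*(-25) = -24*(-25) = 600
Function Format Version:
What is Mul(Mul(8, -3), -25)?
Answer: 600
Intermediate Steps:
Mul(Mul(8, -3), -25) = Mul(-24, -25) = 600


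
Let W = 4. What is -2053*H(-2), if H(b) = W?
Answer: -8212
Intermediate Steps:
H(b) = 4
-2053*H(-2) = -2053*4 = -8212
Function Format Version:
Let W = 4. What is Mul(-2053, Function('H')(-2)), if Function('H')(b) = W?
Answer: -8212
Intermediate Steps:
Function('H')(b) = 4
Mul(-2053, Function('H')(-2)) = Mul(-2053, 4) = -8212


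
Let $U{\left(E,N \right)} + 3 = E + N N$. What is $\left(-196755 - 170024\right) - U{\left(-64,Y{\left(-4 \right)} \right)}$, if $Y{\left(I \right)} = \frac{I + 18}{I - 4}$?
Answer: $- \frac{5867441}{16} \approx -3.6672 \cdot 10^{5}$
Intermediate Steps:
$Y{\left(I \right)} = \frac{18 + I}{-4 + I}$
$U{\left(E,N \right)} = -3 + E + N^{2}$ ($U{\left(E,N \right)} = -3 + \left(E + N N\right) = -3 + \left(E + N^{2}\right) = -3 + E + N^{2}$)
$\left(-196755 - 170024\right) - U{\left(-64,Y{\left(-4 \right)} \right)} = \left(-196755 - 170024\right) - \left(-3 - 64 + \left(\frac{18 - 4}{-4 - 4}\right)^{2}\right) = \left(-196755 - 170024\right) - \left(-3 - 64 + \left(\frac{1}{-8} \cdot 14\right)^{2}\right) = -366779 - \left(-3 - 64 + \left(\left(- \frac{1}{8}\right) 14\right)^{2}\right) = -366779 - \left(-3 - 64 + \left(- \frac{7}{4}\right)^{2}\right) = -366779 - \left(-3 - 64 + \frac{49}{16}\right) = -366779 - - \frac{1023}{16} = -366779 + \frac{1023}{16} = - \frac{5867441}{16}$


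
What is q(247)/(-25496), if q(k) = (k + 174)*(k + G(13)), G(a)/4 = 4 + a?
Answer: -132615/25496 ≈ -5.2014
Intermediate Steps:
G(a) = 16 + 4*a (G(a) = 4*(4 + a) = 16 + 4*a)
q(k) = (68 + k)*(174 + k) (q(k) = (k + 174)*(k + (16 + 4*13)) = (174 + k)*(k + (16 + 52)) = (174 + k)*(k + 68) = (174 + k)*(68 + k) = (68 + k)*(174 + k))
q(247)/(-25496) = (11832 + 247² + 242*247)/(-25496) = (11832 + 61009 + 59774)*(-1/25496) = 132615*(-1/25496) = -132615/25496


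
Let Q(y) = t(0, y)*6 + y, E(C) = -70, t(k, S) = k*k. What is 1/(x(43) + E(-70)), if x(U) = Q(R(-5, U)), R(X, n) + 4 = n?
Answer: -1/31 ≈ -0.032258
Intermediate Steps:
t(k, S) = k²
R(X, n) = -4 + n
Q(y) = y (Q(y) = 0²*6 + y = 0*6 + y = 0 + y = y)
x(U) = -4 + U
1/(x(43) + E(-70)) = 1/((-4 + 43) - 70) = 1/(39 - 70) = 1/(-31) = -1/31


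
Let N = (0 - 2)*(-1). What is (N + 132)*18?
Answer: 2412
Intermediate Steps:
N = 2 (N = -2*(-1) = 2)
(N + 132)*18 = (2 + 132)*18 = 134*18 = 2412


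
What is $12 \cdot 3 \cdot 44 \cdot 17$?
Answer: $26928$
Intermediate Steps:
$12 \cdot 3 \cdot 44 \cdot 17 = 36 \cdot 44 \cdot 17 = 1584 \cdot 17 = 26928$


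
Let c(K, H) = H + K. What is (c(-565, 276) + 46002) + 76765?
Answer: 122478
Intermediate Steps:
(c(-565, 276) + 46002) + 76765 = ((276 - 565) + 46002) + 76765 = (-289 + 46002) + 76765 = 45713 + 76765 = 122478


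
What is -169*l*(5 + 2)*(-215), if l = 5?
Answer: 1271725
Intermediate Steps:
-169*l*(5 + 2)*(-215) = -845*(5 + 2)*(-215) = -845*7*(-215) = -169*35*(-215) = -5915*(-215) = 1271725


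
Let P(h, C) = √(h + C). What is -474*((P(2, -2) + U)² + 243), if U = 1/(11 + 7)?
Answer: -6219907/54 ≈ -1.1518e+5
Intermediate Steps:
P(h, C) = √(C + h)
U = 1/18 ≈ 0.055556
-474*((P(2, -2) + U)² + 243) = -474*((√(-2 + 2) + 1/18)² + 243) = -474*((√0 + 1/18)² + 243) = -474*((0 + 1/18)² + 243) = -474*((1/18)² + 243) = -474*(1/324 + 243) = -474*78733/324 = -6219907/54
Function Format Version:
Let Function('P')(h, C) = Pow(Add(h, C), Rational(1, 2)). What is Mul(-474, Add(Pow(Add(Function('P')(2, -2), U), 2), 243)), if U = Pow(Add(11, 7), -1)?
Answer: Rational(-6219907, 54) ≈ -1.1518e+5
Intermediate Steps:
Function('P')(h, C) = Pow(Add(C, h), Rational(1, 2))
U = Rational(1, 18) (U = Pow(18, -1) = Rational(1, 18) ≈ 0.055556)
Mul(-474, Add(Pow(Add(Function('P')(2, -2), U), 2), 243)) = Mul(-474, Add(Pow(Add(Pow(Add(-2, 2), Rational(1, 2)), Rational(1, 18)), 2), 243)) = Mul(-474, Add(Pow(Add(Pow(0, Rational(1, 2)), Rational(1, 18)), 2), 243)) = Mul(-474, Add(Pow(Add(0, Rational(1, 18)), 2), 243)) = Mul(-474, Add(Pow(Rational(1, 18), 2), 243)) = Mul(-474, Add(Rational(1, 324), 243)) = Mul(-474, Rational(78733, 324)) = Rational(-6219907, 54)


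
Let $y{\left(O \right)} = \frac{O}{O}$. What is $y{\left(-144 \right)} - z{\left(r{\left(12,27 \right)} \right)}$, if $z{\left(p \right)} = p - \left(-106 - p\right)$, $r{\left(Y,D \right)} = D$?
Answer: $-159$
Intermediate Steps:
$y{\left(O \right)} = 1$
$z{\left(p \right)} = 106 + 2 p$ ($z{\left(p \right)} = p + \left(106 + p\right) = 106 + 2 p$)
$y{\left(-144 \right)} - z{\left(r{\left(12,27 \right)} \right)} = 1 - \left(106 + 2 \cdot 27\right) = 1 - \left(106 + 54\right) = 1 - 160 = -159$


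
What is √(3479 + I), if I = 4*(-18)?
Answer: √3407 ≈ 58.370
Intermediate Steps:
I = -72
√(3479 + I) = √(3479 - 72) = √3407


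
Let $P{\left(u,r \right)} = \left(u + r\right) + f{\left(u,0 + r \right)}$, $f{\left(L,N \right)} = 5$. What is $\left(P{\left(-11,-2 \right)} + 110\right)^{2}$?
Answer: $10404$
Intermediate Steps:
$P{\left(u,r \right)} = 5 + r + u$ ($P{\left(u,r \right)} = \left(u + r\right) + 5 = \left(r + u\right) + 5 = 5 + r + u$)
$\left(P{\left(-11,-2 \right)} + 110\right)^{2} = \left(\left(5 - 2 - 11\right) + 110\right)^{2} = \left(-8 + 110\right)^{2} = 102^{2} = 10404$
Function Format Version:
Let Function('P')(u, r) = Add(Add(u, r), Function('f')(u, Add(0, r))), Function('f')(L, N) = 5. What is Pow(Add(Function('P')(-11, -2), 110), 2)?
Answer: 10404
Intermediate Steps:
Function('P')(u, r) = Add(5, r, u) (Function('P')(u, r) = Add(Add(u, r), 5) = Add(Add(r, u), 5) = Add(5, r, u))
Pow(Add(Function('P')(-11, -2), 110), 2) = Pow(Add(Add(5, -2, -11), 110), 2) = Pow(Add(-8, 110), 2) = Pow(102, 2) = 10404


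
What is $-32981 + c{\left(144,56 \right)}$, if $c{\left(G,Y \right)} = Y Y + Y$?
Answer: $-29789$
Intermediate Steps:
$c{\left(G,Y \right)} = Y + Y^{2}$ ($c{\left(G,Y \right)} = Y^{2} + Y = Y + Y^{2}$)
$-32981 + c{\left(144,56 \right)} = -32981 + 56 \left(1 + 56\right) = -32981 + 56 \cdot 57 = -32981 + 3192 = -29789$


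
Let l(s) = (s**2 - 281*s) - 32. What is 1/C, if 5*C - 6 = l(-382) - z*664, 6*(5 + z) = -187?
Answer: 15/831764 ≈ 1.8034e-5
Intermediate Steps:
z = -217/6 (z = -5 + (1/6)*(-187) = -5 - 187/6 = -217/6 ≈ -36.167)
l(s) = -32 + s**2 - 281*s
C = 831764/15 (C = 6/5 + ((-32 + (-382)**2 - 281*(-382)) - (-217)*664/6)/5 = 6/5 + ((-32 + 145924 + 107342) - 1*(-72044/3))/5 = 6/5 + (253234 + 72044/3)/5 = 6/5 + (1/5)*(831746/3) = 6/5 + 831746/15 = 831764/15 ≈ 55451.)
1/C = 1/(831764/15) = 15/831764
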